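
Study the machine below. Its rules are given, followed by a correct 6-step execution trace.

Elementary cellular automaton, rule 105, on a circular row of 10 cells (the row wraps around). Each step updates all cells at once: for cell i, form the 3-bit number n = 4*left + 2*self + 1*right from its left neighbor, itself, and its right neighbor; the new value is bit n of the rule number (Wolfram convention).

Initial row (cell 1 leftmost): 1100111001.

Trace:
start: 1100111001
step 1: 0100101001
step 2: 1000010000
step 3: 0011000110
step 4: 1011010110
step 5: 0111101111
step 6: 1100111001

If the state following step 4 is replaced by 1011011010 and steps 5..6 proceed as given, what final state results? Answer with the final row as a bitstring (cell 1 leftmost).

state after step 4 := 1011011010
step 5: 0111111101
step 6: 1100000110

1100000110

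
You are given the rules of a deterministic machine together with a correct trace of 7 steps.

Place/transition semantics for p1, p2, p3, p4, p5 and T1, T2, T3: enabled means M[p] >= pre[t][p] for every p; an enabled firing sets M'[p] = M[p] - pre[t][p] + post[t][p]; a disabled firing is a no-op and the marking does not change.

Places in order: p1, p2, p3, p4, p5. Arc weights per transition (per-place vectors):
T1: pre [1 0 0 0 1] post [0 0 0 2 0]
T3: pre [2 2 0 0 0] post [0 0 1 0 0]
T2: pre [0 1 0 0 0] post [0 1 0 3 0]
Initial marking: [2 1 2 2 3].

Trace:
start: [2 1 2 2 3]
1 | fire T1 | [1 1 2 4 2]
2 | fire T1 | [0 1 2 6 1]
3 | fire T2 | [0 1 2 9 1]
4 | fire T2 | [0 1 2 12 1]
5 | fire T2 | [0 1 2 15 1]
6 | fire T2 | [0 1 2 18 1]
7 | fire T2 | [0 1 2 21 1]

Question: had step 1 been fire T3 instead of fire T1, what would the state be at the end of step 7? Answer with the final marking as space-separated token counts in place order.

(re-executing from step 1 with the substitution; state before step 1: [2 1 2 2 3])
1 | fire T3 | [2 1 2 2 3]
2 | fire T1 | [1 1 2 4 2]
3 | fire T2 | [1 1 2 7 2]
4 | fire T2 | [1 1 2 10 2]
5 | fire T2 | [1 1 2 13 2]
6 | fire T2 | [1 1 2 16 2]
7 | fire T2 | [1 1 2 19 2]

1 1 2 19 2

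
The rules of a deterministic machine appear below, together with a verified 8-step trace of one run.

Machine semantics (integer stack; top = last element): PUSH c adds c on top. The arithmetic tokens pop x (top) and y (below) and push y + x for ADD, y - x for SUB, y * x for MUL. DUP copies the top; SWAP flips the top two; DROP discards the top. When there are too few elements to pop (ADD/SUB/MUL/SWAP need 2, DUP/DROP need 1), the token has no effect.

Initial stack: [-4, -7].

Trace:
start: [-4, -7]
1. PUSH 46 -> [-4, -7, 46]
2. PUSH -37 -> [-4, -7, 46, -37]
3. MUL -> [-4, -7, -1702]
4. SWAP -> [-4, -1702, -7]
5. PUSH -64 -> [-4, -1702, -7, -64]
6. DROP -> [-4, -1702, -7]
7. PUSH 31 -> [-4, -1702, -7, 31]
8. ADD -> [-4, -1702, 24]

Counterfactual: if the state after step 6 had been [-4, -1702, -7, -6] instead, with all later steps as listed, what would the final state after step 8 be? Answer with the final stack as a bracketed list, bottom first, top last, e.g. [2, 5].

[-4, -1702, -7, 25]

state after step 6 := [-4, -1702, -7, -6]
7. PUSH 31 -> [-4, -1702, -7, -6, 31]
8. ADD -> [-4, -1702, -7, 25]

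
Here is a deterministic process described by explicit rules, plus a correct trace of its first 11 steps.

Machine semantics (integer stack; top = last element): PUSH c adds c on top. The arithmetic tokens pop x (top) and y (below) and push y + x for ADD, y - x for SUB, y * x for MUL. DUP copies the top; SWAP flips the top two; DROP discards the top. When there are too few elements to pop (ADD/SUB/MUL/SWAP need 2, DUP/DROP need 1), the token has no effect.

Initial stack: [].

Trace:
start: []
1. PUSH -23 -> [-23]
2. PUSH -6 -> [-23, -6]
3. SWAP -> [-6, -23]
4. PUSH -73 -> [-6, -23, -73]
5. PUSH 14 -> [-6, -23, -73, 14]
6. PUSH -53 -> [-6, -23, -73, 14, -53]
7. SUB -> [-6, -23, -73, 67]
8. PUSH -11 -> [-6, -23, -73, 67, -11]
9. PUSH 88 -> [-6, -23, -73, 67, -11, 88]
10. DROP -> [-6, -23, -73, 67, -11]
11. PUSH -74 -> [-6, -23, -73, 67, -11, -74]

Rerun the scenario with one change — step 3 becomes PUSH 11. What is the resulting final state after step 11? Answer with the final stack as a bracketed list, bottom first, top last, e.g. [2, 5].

[-23, -6, 11, -73, 67, -11, -74]

(re-executing from step 3 with the substitution; state before step 3: [-23, -6])
3. PUSH 11 -> [-23, -6, 11]
4. PUSH -73 -> [-23, -6, 11, -73]
5. PUSH 14 -> [-23, -6, 11, -73, 14]
6. PUSH -53 -> [-23, -6, 11, -73, 14, -53]
7. SUB -> [-23, -6, 11, -73, 67]
8. PUSH -11 -> [-23, -6, 11, -73, 67, -11]
9. PUSH 88 -> [-23, -6, 11, -73, 67, -11, 88]
10. DROP -> [-23, -6, 11, -73, 67, -11]
11. PUSH -74 -> [-23, -6, 11, -73, 67, -11, -74]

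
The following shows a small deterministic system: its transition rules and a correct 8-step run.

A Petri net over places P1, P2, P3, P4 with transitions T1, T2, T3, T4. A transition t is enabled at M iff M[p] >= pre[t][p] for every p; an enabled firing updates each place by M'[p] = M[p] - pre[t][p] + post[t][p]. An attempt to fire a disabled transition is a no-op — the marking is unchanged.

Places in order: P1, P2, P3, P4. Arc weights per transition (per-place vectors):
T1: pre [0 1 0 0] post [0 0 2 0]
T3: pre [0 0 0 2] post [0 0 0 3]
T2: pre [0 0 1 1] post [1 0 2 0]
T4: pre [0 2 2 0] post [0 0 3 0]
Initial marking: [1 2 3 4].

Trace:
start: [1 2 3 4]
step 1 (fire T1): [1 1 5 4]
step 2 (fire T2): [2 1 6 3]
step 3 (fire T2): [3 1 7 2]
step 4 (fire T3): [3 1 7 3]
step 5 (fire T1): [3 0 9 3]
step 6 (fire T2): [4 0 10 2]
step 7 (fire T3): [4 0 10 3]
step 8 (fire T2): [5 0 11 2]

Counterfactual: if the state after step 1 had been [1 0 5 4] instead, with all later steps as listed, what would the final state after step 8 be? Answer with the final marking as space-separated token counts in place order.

5 0 9 2

state after step 1 := [1 0 5 4]
step 2 (fire T2): [2 0 6 3]
step 3 (fire T2): [3 0 7 2]
step 4 (fire T3): [3 0 7 3]
step 5 (fire T1): [3 0 7 3]
step 6 (fire T2): [4 0 8 2]
step 7 (fire T3): [4 0 8 3]
step 8 (fire T2): [5 0 9 2]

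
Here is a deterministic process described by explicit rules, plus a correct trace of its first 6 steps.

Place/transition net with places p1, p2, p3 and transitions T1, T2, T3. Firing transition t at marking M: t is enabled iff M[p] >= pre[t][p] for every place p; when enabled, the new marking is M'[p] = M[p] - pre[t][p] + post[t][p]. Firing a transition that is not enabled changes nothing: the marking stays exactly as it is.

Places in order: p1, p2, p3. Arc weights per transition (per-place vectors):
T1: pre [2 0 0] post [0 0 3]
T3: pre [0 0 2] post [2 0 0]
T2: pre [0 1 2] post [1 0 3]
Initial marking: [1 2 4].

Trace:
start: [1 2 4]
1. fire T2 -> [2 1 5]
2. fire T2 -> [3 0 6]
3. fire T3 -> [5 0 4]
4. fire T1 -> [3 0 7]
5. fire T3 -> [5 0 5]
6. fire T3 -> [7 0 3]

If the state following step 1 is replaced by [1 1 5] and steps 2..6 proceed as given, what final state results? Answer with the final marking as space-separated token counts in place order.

state after step 1 := [1 1 5]
2. fire T2 -> [2 0 6]
3. fire T3 -> [4 0 4]
4. fire T1 -> [2 0 7]
5. fire T3 -> [4 0 5]
6. fire T3 -> [6 0 3]

6 0 3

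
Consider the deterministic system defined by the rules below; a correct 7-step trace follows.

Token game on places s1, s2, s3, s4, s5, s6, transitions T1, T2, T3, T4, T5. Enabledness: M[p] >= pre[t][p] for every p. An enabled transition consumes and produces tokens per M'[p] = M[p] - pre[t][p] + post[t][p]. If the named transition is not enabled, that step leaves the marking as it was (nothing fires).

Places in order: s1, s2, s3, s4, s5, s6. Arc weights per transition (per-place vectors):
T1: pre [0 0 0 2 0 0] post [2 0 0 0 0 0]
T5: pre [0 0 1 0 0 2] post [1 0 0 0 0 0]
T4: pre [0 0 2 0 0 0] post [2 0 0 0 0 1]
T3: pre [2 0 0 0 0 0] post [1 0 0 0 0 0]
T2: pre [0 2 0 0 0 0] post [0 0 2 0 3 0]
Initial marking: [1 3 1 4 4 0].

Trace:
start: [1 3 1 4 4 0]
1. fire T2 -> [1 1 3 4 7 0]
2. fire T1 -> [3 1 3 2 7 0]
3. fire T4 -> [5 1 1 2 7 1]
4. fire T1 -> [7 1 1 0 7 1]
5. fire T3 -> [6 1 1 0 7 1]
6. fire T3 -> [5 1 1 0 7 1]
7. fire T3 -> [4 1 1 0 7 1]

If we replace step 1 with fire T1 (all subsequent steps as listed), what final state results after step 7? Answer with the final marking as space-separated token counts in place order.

(re-executing from step 1 with the substitution; state before step 1: [1 3 1 4 4 0])
1. fire T1 -> [3 3 1 2 4 0]
2. fire T1 -> [5 3 1 0 4 0]
3. fire T4 -> [5 3 1 0 4 0]
4. fire T1 -> [5 3 1 0 4 0]
5. fire T3 -> [4 3 1 0 4 0]
6. fire T3 -> [3 3 1 0 4 0]
7. fire T3 -> [2 3 1 0 4 0]

2 3 1 0 4 0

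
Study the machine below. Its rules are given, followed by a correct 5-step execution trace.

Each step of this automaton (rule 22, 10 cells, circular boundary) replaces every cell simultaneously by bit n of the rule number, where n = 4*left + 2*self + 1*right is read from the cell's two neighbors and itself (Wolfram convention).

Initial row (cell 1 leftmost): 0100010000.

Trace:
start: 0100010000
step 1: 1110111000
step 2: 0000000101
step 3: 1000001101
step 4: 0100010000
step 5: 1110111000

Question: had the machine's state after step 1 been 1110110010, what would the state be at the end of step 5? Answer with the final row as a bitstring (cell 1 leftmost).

state after step 1 := 1110110010
step 2: 0000001110
step 3: 0000010001
step 4: 1000111011
step 5: 0101000000

0101000000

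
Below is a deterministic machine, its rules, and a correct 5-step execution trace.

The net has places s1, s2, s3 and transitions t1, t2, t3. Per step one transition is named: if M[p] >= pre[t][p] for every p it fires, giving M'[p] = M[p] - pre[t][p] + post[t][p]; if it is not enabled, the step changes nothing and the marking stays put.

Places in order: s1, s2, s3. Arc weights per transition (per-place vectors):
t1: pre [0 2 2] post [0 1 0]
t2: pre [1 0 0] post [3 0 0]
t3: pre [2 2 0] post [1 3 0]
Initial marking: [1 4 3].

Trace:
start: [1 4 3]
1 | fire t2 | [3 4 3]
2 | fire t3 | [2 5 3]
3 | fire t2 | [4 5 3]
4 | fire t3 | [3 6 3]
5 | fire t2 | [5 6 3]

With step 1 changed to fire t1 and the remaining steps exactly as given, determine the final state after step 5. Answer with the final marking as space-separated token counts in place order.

4 4 1

(re-executing from step 1 with the substitution; state before step 1: [1 4 3])
1 | fire t1 | [1 3 1]
2 | fire t3 | [1 3 1]
3 | fire t2 | [3 3 1]
4 | fire t3 | [2 4 1]
5 | fire t2 | [4 4 1]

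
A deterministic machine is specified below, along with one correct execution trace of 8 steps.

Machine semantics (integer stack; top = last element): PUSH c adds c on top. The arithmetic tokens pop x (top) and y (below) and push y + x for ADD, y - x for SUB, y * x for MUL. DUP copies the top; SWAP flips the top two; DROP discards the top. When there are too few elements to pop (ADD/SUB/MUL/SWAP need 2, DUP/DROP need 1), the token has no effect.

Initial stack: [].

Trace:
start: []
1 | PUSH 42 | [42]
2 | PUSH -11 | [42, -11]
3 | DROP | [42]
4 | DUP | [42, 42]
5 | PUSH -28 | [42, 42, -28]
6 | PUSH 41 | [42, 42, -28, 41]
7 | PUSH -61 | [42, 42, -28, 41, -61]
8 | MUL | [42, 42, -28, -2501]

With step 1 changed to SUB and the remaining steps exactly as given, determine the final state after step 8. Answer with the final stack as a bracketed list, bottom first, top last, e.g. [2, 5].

(re-executing from step 1 with the substitution; state before step 1: [])
1 | SUB | []
2 | PUSH -11 | [-11]
3 | DROP | []
4 | DUP | []
5 | PUSH -28 | [-28]
6 | PUSH 41 | [-28, 41]
7 | PUSH -61 | [-28, 41, -61]
8 | MUL | [-28, -2501]

[-28, -2501]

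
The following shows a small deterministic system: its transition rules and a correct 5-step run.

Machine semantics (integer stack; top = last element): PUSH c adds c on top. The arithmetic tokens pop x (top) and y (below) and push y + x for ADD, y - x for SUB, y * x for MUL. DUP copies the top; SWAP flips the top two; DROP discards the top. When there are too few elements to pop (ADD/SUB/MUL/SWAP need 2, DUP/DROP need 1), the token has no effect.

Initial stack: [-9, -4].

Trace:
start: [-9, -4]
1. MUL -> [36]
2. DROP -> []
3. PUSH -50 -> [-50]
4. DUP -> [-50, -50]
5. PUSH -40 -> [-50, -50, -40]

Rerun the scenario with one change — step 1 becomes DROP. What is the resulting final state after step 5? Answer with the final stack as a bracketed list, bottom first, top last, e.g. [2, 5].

(re-executing from step 1 with the substitution; state before step 1: [-9, -4])
1. DROP -> [-9]
2. DROP -> []
3. PUSH -50 -> [-50]
4. DUP -> [-50, -50]
5. PUSH -40 -> [-50, -50, -40]

[-50, -50, -40]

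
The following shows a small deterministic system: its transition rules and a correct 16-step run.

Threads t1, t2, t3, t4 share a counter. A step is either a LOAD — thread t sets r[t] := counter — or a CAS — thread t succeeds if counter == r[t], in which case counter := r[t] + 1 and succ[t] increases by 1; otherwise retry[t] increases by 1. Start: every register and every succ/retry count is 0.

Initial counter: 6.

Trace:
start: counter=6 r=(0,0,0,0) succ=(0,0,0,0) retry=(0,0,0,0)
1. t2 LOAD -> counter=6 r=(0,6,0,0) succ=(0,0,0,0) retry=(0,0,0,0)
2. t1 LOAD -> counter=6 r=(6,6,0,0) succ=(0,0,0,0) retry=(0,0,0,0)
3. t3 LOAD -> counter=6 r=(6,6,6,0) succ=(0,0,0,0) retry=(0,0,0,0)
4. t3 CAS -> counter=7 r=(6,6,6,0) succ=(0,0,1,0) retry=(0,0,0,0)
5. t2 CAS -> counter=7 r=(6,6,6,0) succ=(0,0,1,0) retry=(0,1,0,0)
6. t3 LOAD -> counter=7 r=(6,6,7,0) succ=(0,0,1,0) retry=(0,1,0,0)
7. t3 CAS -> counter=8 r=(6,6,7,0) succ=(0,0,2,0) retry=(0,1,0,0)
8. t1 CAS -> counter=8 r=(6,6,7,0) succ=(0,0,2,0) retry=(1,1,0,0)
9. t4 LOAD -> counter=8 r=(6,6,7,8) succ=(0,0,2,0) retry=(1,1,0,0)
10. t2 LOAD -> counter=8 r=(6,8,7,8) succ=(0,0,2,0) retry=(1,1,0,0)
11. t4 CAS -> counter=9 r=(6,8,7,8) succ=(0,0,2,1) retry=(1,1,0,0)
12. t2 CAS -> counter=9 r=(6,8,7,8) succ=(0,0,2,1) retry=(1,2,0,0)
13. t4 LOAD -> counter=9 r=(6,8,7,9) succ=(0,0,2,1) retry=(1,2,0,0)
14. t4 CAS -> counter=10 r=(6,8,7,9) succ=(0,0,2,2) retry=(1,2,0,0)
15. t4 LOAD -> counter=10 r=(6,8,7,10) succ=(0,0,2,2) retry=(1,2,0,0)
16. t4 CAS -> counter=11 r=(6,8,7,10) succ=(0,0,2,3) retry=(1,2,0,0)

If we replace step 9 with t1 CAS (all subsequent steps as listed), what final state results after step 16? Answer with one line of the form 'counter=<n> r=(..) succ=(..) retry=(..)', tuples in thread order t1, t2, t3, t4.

(re-executing from step 9 with the substitution; state before step 9: counter=8 r=(6,6,7,0) succ=(0,0,2,0) retry=(1,1,0,0))
9. t1 CAS -> counter=8 r=(6,6,7,0) succ=(0,0,2,0) retry=(2,1,0,0)
10. t2 LOAD -> counter=8 r=(6,8,7,0) succ=(0,0,2,0) retry=(2,1,0,0)
11. t4 CAS -> counter=8 r=(6,8,7,0) succ=(0,0,2,0) retry=(2,1,0,1)
12. t2 CAS -> counter=9 r=(6,8,7,0) succ=(0,1,2,0) retry=(2,1,0,1)
13. t4 LOAD -> counter=9 r=(6,8,7,9) succ=(0,1,2,0) retry=(2,1,0,1)
14. t4 CAS -> counter=10 r=(6,8,7,9) succ=(0,1,2,1) retry=(2,1,0,1)
15. t4 LOAD -> counter=10 r=(6,8,7,10) succ=(0,1,2,1) retry=(2,1,0,1)
16. t4 CAS -> counter=11 r=(6,8,7,10) succ=(0,1,2,2) retry=(2,1,0,1)

counter=11 r=(6,8,7,10) succ=(0,1,2,2) retry=(2,1,0,1)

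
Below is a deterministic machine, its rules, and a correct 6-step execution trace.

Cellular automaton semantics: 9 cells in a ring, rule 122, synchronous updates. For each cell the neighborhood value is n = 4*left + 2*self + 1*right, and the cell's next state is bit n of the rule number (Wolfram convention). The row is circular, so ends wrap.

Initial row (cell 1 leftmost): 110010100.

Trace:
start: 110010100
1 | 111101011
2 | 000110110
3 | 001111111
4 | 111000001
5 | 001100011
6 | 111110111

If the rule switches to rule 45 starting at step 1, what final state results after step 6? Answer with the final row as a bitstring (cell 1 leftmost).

(re-executing steps 1..6 under rule 45; state before step 1: 110010100)
1 | 100011100
2 | 101010000
3 | 111110110
4 | 100001101
5 | 001101011
6 | 001011110

001011110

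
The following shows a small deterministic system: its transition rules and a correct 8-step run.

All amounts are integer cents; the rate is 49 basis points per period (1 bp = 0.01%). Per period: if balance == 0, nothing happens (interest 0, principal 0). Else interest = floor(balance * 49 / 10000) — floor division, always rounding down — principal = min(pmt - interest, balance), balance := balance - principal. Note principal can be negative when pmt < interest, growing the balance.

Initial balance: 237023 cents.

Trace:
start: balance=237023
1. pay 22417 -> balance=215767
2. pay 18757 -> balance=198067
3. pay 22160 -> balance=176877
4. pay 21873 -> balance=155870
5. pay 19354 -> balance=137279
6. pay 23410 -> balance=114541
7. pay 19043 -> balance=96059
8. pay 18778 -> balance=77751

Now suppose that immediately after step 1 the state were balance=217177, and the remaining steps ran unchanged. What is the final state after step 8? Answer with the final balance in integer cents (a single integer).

state after step 1 := balance=217177
2. pay 18757 -> balance=199484
3. pay 22160 -> balance=178301
4. pay 21873 -> balance=157301
5. pay 19354 -> balance=138717
6. pay 23410 -> balance=115986
7. pay 19043 -> balance=97511
8. pay 18778 -> balance=79210

79210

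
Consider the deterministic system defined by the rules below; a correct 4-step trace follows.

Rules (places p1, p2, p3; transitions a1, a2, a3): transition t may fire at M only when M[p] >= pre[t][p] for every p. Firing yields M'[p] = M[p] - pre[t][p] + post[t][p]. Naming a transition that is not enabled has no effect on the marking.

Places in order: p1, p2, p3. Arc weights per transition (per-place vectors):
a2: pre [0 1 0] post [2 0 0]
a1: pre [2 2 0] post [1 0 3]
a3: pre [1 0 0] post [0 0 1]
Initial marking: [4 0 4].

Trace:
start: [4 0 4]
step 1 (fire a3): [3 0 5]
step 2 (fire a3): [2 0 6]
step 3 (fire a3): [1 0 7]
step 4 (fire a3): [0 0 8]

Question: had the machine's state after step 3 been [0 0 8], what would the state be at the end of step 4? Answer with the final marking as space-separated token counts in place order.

0 0 8

state after step 3 := [0 0 8]
step 4 (fire a3): [0 0 8]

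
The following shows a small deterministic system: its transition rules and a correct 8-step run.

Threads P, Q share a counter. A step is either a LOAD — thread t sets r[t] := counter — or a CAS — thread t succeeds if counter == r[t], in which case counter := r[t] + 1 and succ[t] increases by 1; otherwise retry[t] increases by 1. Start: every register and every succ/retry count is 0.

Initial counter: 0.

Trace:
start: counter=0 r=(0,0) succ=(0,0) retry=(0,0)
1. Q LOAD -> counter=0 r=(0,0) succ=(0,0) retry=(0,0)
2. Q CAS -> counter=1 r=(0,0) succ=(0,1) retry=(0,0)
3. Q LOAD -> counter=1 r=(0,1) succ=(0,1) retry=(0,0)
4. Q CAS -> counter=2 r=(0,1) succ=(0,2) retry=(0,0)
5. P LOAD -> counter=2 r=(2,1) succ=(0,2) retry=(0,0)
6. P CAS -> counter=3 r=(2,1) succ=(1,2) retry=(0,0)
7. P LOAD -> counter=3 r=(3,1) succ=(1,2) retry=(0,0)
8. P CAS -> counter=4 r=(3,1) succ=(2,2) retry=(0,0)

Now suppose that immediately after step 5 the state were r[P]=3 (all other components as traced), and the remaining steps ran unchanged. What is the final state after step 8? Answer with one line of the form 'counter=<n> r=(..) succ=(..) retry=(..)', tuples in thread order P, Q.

counter=3 r=(2,1) succ=(1,2) retry=(1,0)

state after step 5 := counter=2 r=(3,1) succ=(0,2) retry=(0,0)
6. P CAS -> counter=2 r=(3,1) succ=(0,2) retry=(1,0)
7. P LOAD -> counter=2 r=(2,1) succ=(0,2) retry=(1,0)
8. P CAS -> counter=3 r=(2,1) succ=(1,2) retry=(1,0)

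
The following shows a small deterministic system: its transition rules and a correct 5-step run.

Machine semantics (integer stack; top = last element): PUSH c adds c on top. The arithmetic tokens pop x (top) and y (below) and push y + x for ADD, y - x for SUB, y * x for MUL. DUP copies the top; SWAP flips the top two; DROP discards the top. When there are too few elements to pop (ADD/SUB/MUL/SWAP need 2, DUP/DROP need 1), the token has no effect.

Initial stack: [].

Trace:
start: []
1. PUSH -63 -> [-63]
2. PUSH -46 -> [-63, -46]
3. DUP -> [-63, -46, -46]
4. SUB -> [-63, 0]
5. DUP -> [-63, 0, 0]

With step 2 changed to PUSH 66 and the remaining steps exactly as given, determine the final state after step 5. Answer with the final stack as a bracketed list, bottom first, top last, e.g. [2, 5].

[-63, 0, 0]

(re-executing from step 2 with the substitution; state before step 2: [-63])
2. PUSH 66 -> [-63, 66]
3. DUP -> [-63, 66, 66]
4. SUB -> [-63, 0]
5. DUP -> [-63, 0, 0]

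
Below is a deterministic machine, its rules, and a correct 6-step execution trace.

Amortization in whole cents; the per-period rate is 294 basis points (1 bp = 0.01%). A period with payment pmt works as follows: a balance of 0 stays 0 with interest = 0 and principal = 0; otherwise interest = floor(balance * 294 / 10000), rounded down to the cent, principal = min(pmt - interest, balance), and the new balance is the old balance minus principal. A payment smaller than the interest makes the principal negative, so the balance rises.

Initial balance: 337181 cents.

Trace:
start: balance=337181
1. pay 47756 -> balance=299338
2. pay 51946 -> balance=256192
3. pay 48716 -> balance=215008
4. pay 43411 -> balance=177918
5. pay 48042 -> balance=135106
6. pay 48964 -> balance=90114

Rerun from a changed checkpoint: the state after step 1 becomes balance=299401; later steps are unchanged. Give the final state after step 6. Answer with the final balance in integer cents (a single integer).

state after step 1 := balance=299401
2. pay 51946 -> balance=256257
3. pay 48716 -> balance=215074
4. pay 43411 -> balance=177986
5. pay 48042 -> balance=135176
6. pay 48964 -> balance=90186

90186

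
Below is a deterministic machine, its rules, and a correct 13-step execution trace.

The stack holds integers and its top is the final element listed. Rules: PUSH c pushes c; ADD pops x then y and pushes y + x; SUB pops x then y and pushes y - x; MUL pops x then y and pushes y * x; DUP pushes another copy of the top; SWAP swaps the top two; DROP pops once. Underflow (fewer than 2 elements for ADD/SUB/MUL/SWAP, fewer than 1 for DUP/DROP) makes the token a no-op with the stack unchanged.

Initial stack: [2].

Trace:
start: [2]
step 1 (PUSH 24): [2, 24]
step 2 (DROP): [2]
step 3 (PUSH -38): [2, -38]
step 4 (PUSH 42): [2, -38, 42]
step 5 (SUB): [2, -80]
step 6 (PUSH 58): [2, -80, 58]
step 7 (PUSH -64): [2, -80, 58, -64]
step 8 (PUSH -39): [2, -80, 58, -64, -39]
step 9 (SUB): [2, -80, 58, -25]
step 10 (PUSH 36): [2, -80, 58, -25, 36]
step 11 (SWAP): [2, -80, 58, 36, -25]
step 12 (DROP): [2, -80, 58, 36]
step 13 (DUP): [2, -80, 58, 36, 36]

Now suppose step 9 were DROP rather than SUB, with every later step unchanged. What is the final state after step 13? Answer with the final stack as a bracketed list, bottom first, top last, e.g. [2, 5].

(re-executing from step 9 with the substitution; state before step 9: [2, -80, 58, -64, -39])
step 9 (DROP): [2, -80, 58, -64]
step 10 (PUSH 36): [2, -80, 58, -64, 36]
step 11 (SWAP): [2, -80, 58, 36, -64]
step 12 (DROP): [2, -80, 58, 36]
step 13 (DUP): [2, -80, 58, 36, 36]

[2, -80, 58, 36, 36]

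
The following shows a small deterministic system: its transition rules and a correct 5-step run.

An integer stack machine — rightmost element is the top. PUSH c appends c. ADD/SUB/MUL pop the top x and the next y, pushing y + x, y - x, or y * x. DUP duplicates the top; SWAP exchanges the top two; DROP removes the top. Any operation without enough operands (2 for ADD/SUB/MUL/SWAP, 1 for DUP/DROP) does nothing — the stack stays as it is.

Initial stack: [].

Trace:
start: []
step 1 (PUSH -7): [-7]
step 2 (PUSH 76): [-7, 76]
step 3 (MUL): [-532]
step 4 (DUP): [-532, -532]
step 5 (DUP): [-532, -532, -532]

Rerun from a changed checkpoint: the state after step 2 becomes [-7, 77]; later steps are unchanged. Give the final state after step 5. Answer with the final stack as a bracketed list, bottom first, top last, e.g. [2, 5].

state after step 2 := [-7, 77]
step 3 (MUL): [-539]
step 4 (DUP): [-539, -539]
step 5 (DUP): [-539, -539, -539]

[-539, -539, -539]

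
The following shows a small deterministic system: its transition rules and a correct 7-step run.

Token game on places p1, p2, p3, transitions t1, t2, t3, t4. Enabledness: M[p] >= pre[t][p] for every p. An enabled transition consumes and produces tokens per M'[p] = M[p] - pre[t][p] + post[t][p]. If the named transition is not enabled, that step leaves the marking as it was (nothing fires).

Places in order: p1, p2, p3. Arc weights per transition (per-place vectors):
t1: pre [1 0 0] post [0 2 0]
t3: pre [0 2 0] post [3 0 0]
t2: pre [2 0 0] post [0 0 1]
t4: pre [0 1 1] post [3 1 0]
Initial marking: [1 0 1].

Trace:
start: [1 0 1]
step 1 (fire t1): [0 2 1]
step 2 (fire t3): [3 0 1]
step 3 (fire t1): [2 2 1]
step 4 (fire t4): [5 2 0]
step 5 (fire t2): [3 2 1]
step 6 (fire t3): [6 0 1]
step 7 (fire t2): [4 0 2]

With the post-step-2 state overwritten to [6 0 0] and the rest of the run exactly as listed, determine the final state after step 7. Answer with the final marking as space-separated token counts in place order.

4 0 2

state after step 2 := [6 0 0]
step 3 (fire t1): [5 2 0]
step 4 (fire t4): [5 2 0]
step 5 (fire t2): [3 2 1]
step 6 (fire t3): [6 0 1]
step 7 (fire t2): [4 0 2]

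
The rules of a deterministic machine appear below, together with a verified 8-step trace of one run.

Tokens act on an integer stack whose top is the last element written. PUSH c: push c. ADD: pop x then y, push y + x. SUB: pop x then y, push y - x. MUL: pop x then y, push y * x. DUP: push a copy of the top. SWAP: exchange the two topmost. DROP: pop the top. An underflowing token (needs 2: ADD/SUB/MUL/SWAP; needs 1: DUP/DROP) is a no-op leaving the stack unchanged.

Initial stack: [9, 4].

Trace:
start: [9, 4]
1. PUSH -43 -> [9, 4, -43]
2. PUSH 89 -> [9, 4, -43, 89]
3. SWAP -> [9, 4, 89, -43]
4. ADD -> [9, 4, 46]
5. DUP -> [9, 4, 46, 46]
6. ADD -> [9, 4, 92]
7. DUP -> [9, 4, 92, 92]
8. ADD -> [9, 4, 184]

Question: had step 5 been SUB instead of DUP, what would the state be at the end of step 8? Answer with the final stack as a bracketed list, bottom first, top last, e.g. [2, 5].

(re-executing from step 5 with the substitution; state before step 5: [9, 4, 46])
5. SUB -> [9, -42]
6. ADD -> [-33]
7. DUP -> [-33, -33]
8. ADD -> [-66]

[-66]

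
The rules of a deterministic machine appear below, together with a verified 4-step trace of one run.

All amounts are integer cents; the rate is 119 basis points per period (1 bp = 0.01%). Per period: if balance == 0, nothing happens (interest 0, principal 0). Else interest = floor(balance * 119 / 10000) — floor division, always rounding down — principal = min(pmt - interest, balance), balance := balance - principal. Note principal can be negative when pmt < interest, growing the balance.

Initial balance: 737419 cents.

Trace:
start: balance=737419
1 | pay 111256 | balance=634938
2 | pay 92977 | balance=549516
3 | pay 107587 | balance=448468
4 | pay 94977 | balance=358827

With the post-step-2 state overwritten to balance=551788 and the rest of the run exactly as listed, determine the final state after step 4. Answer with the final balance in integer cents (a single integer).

361154

state after step 2 := balance=551788
3 | pay 107587 | balance=450767
4 | pay 94977 | balance=361154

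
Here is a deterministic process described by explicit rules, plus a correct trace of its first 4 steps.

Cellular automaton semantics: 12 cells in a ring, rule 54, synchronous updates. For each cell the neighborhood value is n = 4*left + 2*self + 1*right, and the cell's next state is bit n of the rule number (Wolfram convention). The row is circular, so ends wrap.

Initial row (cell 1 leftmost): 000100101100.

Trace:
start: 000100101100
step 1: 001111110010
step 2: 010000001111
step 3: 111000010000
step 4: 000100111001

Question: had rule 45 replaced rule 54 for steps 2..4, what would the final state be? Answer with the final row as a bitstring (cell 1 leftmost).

000110000110

(re-executing steps 2..4 under rule 45; state before step 2: 001111110010)
step 2: 101000000010
step 3: 111011111011
step 4: 000110000110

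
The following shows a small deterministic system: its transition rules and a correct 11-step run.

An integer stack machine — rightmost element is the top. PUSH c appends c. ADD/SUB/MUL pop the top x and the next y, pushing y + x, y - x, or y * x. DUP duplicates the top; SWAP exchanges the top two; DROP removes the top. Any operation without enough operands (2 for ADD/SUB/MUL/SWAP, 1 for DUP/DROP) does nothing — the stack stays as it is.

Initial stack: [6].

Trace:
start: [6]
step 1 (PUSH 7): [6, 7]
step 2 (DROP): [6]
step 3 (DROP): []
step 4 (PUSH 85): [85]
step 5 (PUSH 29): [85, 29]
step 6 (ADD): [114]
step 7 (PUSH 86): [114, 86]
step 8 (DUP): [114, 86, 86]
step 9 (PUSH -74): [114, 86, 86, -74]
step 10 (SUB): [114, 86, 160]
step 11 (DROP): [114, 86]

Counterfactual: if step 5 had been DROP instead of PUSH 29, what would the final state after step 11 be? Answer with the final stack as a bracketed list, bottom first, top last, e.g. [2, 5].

(re-executing from step 5 with the substitution; state before step 5: [85])
step 5 (DROP): []
step 6 (ADD): []
step 7 (PUSH 86): [86]
step 8 (DUP): [86, 86]
step 9 (PUSH -74): [86, 86, -74]
step 10 (SUB): [86, 160]
step 11 (DROP): [86]

[86]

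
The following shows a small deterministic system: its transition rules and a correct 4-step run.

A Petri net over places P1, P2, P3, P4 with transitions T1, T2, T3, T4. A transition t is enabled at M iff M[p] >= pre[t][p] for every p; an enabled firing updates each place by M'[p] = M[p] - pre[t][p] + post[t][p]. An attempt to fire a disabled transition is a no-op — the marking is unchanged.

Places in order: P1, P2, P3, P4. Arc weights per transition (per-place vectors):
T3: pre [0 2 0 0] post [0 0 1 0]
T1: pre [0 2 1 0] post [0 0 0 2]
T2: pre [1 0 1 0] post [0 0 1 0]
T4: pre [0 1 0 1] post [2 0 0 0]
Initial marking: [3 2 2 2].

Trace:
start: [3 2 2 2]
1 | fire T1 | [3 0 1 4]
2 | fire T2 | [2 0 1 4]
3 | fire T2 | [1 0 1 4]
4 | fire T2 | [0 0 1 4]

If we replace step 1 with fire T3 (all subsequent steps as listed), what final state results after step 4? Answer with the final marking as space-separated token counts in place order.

(re-executing from step 1 with the substitution; state before step 1: [3 2 2 2])
1 | fire T3 | [3 0 3 2]
2 | fire T2 | [2 0 3 2]
3 | fire T2 | [1 0 3 2]
4 | fire T2 | [0 0 3 2]

0 0 3 2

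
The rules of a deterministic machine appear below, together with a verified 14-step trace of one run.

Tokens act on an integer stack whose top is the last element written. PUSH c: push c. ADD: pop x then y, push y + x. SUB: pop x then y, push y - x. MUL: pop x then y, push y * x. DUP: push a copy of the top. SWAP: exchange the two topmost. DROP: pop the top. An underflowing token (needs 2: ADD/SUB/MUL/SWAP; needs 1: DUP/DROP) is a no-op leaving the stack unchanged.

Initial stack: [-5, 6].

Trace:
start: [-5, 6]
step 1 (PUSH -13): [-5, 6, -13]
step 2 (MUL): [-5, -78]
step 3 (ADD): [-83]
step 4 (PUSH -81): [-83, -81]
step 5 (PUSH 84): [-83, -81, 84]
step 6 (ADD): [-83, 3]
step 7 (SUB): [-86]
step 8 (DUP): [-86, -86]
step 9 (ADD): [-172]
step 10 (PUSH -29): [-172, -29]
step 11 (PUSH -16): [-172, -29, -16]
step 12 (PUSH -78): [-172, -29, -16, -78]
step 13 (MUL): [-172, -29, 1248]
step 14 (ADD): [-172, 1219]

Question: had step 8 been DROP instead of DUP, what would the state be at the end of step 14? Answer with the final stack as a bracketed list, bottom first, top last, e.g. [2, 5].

(re-executing from step 8 with the substitution; state before step 8: [-86])
step 8 (DROP): []
step 9 (ADD): []
step 10 (PUSH -29): [-29]
step 11 (PUSH -16): [-29, -16]
step 12 (PUSH -78): [-29, -16, -78]
step 13 (MUL): [-29, 1248]
step 14 (ADD): [1219]

[1219]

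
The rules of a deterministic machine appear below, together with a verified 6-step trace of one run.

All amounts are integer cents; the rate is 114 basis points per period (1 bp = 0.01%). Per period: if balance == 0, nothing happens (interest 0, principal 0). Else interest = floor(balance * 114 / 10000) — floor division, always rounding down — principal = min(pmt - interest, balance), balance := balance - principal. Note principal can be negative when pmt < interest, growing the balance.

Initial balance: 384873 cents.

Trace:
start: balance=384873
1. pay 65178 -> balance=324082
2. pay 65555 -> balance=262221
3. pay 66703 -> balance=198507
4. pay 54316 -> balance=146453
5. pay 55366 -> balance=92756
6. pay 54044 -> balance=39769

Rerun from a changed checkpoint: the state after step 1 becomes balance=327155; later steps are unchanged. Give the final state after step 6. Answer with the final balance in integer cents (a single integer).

43021

state after step 1 := balance=327155
2. pay 65555 -> balance=265329
3. pay 66703 -> balance=201650
4. pay 54316 -> balance=149632
5. pay 55366 -> balance=95971
6. pay 54044 -> balance=43021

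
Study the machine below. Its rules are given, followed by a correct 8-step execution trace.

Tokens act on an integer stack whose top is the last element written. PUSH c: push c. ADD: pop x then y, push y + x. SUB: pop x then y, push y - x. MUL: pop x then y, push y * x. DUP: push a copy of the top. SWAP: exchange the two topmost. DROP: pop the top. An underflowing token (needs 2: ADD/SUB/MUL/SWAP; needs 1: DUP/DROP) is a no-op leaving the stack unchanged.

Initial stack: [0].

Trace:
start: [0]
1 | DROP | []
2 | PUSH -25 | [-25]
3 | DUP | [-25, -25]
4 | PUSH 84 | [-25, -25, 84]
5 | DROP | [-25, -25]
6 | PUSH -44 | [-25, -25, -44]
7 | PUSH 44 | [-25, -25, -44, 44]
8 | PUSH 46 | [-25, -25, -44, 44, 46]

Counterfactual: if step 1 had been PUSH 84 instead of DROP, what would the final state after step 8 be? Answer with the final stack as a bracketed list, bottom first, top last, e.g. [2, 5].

(re-executing from step 1 with the substitution; state before step 1: [0])
1 | PUSH 84 | [0, 84]
2 | PUSH -25 | [0, 84, -25]
3 | DUP | [0, 84, -25, -25]
4 | PUSH 84 | [0, 84, -25, -25, 84]
5 | DROP | [0, 84, -25, -25]
6 | PUSH -44 | [0, 84, -25, -25, -44]
7 | PUSH 44 | [0, 84, -25, -25, -44, 44]
8 | PUSH 46 | [0, 84, -25, -25, -44, 44, 46]

[0, 84, -25, -25, -44, 44, 46]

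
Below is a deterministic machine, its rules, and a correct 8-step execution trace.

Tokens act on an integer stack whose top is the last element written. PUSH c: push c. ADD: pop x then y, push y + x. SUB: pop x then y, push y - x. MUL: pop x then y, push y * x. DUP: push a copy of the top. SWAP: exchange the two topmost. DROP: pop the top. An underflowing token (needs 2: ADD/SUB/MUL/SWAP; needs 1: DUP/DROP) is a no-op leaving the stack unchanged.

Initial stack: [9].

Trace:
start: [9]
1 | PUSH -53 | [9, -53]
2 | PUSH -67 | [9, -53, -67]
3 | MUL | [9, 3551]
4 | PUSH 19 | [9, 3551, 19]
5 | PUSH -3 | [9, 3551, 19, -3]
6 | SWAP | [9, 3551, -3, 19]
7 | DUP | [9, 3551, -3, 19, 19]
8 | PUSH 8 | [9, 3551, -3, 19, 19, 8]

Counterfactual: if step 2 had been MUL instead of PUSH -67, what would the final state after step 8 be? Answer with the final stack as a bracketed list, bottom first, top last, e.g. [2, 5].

(re-executing from step 2 with the substitution; state before step 2: [9, -53])
2 | MUL | [-477]
3 | MUL | [-477]
4 | PUSH 19 | [-477, 19]
5 | PUSH -3 | [-477, 19, -3]
6 | SWAP | [-477, -3, 19]
7 | DUP | [-477, -3, 19, 19]
8 | PUSH 8 | [-477, -3, 19, 19, 8]

[-477, -3, 19, 19, 8]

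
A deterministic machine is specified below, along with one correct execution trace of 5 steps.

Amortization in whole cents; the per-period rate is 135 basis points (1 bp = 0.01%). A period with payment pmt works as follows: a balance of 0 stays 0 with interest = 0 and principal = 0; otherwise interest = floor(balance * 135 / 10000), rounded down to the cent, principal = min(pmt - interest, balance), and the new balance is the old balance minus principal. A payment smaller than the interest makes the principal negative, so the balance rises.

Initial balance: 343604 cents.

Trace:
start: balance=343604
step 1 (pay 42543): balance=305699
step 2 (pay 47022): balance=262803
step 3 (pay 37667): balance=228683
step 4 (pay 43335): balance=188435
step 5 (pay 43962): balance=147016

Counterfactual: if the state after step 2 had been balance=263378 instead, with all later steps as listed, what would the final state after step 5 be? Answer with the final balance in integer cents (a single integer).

147615

state after step 2 := balance=263378
step 3 (pay 37667): balance=229266
step 4 (pay 43335): balance=189026
step 5 (pay 43962): balance=147615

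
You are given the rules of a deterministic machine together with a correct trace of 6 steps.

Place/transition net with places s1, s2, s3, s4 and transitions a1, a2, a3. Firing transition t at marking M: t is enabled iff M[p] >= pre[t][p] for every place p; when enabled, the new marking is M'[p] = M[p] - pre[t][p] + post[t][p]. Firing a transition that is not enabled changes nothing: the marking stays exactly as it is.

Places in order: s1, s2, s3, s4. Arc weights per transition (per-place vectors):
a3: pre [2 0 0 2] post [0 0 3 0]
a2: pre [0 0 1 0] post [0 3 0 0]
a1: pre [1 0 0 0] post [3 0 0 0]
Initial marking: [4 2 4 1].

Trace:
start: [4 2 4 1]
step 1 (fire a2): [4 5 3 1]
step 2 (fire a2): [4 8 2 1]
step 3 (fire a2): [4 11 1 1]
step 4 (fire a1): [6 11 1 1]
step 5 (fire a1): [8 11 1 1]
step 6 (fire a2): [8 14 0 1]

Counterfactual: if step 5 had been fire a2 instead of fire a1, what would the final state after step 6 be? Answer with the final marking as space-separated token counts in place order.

6 14 0 1

(re-executing from step 5 with the substitution; state before step 5: [6 11 1 1])
step 5 (fire a2): [6 14 0 1]
step 6 (fire a2): [6 14 0 1]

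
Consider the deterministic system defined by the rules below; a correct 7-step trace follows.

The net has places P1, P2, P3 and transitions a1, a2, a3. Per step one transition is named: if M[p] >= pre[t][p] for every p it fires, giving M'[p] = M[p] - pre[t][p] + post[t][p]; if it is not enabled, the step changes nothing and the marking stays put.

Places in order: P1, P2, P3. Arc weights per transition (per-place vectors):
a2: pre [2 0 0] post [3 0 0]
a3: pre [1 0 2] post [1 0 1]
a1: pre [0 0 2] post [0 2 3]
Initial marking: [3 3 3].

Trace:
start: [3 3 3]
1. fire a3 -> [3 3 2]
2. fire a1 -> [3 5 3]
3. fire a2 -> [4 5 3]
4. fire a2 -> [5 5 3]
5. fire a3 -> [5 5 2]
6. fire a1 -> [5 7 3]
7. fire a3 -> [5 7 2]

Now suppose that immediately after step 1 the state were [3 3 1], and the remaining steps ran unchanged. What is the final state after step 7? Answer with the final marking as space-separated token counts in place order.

state after step 1 := [3 3 1]
2. fire a1 -> [3 3 1]
3. fire a2 -> [4 3 1]
4. fire a2 -> [5 3 1]
5. fire a3 -> [5 3 1]
6. fire a1 -> [5 3 1]
7. fire a3 -> [5 3 1]

5 3 1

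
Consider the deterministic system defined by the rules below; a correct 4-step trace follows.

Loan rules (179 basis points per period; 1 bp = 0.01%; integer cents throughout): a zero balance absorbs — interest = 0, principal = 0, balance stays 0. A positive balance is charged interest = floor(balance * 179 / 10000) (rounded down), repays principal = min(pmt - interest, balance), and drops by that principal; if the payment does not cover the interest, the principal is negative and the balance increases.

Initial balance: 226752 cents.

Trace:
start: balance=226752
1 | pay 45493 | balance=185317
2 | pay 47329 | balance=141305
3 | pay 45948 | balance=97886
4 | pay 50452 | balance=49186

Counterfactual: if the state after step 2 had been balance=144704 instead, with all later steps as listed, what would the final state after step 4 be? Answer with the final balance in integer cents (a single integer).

state after step 2 := balance=144704
3 | pay 45948 | balance=101346
4 | pay 50452 | balance=52708

52708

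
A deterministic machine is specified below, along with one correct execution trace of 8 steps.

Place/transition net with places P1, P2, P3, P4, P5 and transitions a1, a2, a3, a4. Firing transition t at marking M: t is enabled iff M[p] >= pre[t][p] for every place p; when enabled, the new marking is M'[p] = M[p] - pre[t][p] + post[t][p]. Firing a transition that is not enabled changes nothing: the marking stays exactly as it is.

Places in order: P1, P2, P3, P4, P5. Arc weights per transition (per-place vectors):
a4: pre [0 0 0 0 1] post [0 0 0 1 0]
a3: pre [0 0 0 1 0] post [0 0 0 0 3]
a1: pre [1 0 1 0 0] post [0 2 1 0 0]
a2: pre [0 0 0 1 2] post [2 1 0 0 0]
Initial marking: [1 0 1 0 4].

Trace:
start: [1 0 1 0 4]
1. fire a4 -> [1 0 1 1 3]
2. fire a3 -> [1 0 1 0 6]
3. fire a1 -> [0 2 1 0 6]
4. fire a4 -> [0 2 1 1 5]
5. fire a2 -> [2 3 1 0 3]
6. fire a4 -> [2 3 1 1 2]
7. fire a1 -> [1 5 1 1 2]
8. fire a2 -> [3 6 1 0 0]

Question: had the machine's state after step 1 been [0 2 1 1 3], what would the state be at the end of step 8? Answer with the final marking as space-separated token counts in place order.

state after step 1 := [0 2 1 1 3]
2. fire a3 -> [0 2 1 0 6]
3. fire a1 -> [0 2 1 0 6]
4. fire a4 -> [0 2 1 1 5]
5. fire a2 -> [2 3 1 0 3]
6. fire a4 -> [2 3 1 1 2]
7. fire a1 -> [1 5 1 1 2]
8. fire a2 -> [3 6 1 0 0]

3 6 1 0 0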